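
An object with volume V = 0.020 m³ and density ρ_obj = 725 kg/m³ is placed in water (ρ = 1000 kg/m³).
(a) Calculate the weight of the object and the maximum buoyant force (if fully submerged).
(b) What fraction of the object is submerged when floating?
(a) W=rho_obj*g*V=725*9.81*0.020=142.2 N; F_B(max)=rho*g*V=1000*9.81*0.020=196.2 N
(b) Floating fraction=rho_obj/rho=725/1000=0.725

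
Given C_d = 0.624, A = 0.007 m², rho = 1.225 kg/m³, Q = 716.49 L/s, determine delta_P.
Formula: Q = C_d A \sqrt{\frac{2 \Delta P}{\rho}}
Substituting knowns: 716.49 = 0.624·0.007·√(2·(delta_P·1000)/1.225)·1000
Solving for delta_P: delta_P = ((716.49/1000)/(0.624·0.007))²·1.225/2/1000 = 16.48 kPa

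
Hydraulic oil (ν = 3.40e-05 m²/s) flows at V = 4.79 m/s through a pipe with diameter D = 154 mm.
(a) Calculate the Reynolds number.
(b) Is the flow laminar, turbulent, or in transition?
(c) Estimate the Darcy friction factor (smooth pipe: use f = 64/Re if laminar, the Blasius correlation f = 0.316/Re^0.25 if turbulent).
(a) Re = V·D/ν = 4.79·0.154/3.40e-05 = 21696
(b) Flow regime: turbulent (Re > 4000)
(c) Friction factor: f = 0.316/Re^0.25 = 0.316/21696^0.25 = 0.02604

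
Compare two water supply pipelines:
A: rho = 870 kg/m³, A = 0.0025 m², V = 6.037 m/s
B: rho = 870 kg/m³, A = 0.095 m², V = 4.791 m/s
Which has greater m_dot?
m_dot(A) = 13.13 kg/s, m_dot(B) = 396 kg/s. Answer: B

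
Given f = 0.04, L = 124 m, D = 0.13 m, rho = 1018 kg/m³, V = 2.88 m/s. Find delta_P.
Formula: \Delta P = f \frac{L}{D} \frac{\rho V^2}{2}
delta_P = 0.04·(124/0.13)·0.5·1018·2.88²/1000 = 161.1 kPa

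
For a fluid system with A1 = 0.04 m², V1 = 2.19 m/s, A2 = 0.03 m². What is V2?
Formula: V_2 = \frac{A_1 V_1}{A_2}
V2 = 0.04·2.19/0.03 = 2.92 m/s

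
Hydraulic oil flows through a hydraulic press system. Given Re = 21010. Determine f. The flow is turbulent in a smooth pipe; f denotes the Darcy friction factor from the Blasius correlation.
Formula: f = \frac{0.316}{Re^{0.25}}
f = 0.316/21010^0.25 = 0.02625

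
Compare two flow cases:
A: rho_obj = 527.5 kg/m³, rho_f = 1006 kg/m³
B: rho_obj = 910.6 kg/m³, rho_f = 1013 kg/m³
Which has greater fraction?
fraction(A) = 0.5244, fraction(B) = 0.8989. Answer: B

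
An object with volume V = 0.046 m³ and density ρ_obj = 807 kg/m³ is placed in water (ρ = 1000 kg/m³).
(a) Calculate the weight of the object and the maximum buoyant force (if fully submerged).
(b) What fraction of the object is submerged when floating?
(a) W=rho_obj*g*V=807*9.81*0.046=364.2 N; F_B(max)=rho*g*V=1000*9.81*0.046=451.3 N
(b) Floating fraction=rho_obj/rho=807/1000=0.807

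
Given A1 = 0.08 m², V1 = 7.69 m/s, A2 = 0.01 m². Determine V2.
Formula: V_2 = \frac{A_1 V_1}{A_2}
V2 = 0.08·7.69/0.01 = 61.52 m/s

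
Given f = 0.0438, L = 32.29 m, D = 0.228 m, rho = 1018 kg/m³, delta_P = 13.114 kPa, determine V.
Formula: \Delta P = f \frac{L}{D} \frac{\rho V^2}{2}
Substituting knowns: 13.114 = 0.0438·(32.29/0.228)·0.5·1018·V²/1000
Solving for V: V = √((13.114·1000)/(0.0438·(32.29/0.228)·0.5·1018)) = 2.038 m/s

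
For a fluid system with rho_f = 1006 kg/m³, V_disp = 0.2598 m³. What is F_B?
Formula: F_B = \rho_f g V_{disp}
F_B = 1006·9.81·0.2598 = 2564 N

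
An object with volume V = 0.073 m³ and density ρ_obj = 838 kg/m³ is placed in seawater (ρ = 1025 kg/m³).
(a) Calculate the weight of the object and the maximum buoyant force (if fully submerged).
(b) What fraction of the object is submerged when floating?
(a) W=rho_obj*g*V=838*9.81*0.073=600.1 N; F_B(max)=rho*g*V=1025*9.81*0.073=734.0 N
(b) Floating fraction=rho_obj/rho=838/1025=0.818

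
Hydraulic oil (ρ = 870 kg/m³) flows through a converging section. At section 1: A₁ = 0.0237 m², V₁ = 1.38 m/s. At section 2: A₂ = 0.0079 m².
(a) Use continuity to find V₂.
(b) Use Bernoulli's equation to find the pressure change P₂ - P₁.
(a) Continuity: A₁V₁=A₂V₂ -> V₂=A₁V₁/A₂=0.0237*1.38/0.0079=4.14 m/s
(b) Bernoulli: P₂-P₁=0.5*rho*(V₁^2-V₂^2)/1000=0.5*870*(1.38^2-4.14^2)/1000=-6.627 kPa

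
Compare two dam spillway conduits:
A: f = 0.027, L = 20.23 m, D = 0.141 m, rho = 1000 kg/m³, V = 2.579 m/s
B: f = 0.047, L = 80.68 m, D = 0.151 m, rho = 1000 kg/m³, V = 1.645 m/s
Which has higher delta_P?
delta_P(A) = 12.88 kPa, delta_P(B) = 33.98 kPa. Answer: B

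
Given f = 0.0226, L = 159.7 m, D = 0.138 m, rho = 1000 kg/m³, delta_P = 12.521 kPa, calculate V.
Formula: \Delta P = f \frac{L}{D} \frac{\rho V^2}{2}
Substituting knowns: 12.521 = 0.0226·(159.7/0.138)·0.5·1000·V²/1000
Solving for V: V = √((12.521·1000)/(0.0226·(159.7/0.138)·0.5·1000)) = 0.9785 m/s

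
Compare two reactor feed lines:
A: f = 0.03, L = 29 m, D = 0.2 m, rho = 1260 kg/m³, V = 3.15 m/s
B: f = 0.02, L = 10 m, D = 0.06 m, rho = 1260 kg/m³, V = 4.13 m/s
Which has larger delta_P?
delta_P(A) = 27.19 kPa, delta_P(B) = 35.82 kPa. Answer: B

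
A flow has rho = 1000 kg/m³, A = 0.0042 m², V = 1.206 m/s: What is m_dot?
Formula: \dot{m} = \rho A V
m_dot = 1000·0.0042·1.206 = 5.065 kg/s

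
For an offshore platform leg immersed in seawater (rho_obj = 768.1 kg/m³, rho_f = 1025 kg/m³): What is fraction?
Formula: f_{sub} = \frac{\rho_{obj}}{\rho_f}
fraction = 768.1/1025 = 0.7494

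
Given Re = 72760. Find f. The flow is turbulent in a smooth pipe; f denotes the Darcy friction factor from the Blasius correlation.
Formula: f = \frac{0.316}{Re^{0.25}}
f = 0.316/72760^0.25 = 0.01924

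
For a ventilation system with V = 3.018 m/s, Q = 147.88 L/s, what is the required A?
Formula: Q = A V
Substituting knowns: 147.88 = A·3.018·1000
Solving for A: A = (147.88/1000)/3.018 = 0.049 m²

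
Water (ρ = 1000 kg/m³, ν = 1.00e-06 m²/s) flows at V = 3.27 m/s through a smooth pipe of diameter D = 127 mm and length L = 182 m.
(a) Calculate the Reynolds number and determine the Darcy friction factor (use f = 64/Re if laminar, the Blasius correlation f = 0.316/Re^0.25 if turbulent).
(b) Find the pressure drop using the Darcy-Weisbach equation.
(a) Re = V·D/ν = 3.27·0.127/1.00e-06 = 415290 → turbulent (Re > 4000); f = 0.316/Re^0.25 = 0.316/415290^0.25 = 0.012448 (Blasius is strictly valid for Re ≲ 1e5; used here as the smooth-pipe estimate the problem specifies)
(b) Darcy-Weisbach: ΔP = f·(L/D)·½ρV²/1000 = 0.012448·(182/0.127)·½·1000·3.27²/1000 = 95.37 kPa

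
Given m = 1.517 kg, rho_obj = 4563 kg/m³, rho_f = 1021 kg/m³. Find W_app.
Formula: W_{app} = mg\left(1 - \frac{\rho_f}{\rho_{obj}}\right)
W_app = 1.517·9.81·(1 − 1021/4563) = 11.55 N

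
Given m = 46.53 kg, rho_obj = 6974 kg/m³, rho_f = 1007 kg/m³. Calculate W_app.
Formula: W_{app} = mg\left(1 - \frac{\rho_f}{\rho_{obj}}\right)
W_app = 46.53·9.81·(1 − 1007/6974) = 390.5 N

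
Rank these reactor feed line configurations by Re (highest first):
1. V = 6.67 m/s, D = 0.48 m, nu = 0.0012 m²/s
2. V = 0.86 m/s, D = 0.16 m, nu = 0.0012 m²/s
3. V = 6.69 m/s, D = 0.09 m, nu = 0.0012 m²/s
Case 1: Re = 2668
Case 2: Re = 114.7
Case 3: Re = 501.8
Ranking (highest first): 1, 3, 2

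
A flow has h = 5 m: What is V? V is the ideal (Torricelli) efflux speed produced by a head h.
Formula: V = \sqrt{2 g h}
V = √(2·9.81·5) = 9.905 m/s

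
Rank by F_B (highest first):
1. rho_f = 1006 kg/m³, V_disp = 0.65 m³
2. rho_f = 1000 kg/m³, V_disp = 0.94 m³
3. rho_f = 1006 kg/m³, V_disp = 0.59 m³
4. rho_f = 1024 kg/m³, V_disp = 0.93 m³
Case 1: F_B = 6415 N
Case 2: F_B = 9221 N
Case 3: F_B = 5823 N
Case 4: F_B = 9342 N
Ranking (highest first): 4, 2, 1, 3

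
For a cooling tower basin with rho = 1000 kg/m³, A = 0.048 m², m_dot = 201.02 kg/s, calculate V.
Formula: \dot{m} = \rho A V
Substituting knowns: 201.02 = 1000·0.048·V
Solving for V: V = 201.02/(1000·0.048) = 4.188 m/s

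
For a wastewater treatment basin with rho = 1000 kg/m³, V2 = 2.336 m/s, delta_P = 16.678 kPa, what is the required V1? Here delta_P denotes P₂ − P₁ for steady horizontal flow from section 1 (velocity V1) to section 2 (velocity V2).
Formula: \Delta P = \frac{1}{2} \rho (V_1^2 - V_2^2)
Substituting knowns: 16.678 = 0.5·1000·(V1² − 2.336²)/1000
Solving for V1: V1 = √(2.336² + 2·(16.678·1000)/1000) = 6.23 m/s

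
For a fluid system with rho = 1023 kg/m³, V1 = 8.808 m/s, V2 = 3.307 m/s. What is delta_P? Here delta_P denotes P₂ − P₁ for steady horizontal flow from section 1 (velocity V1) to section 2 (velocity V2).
Formula: \Delta P = \frac{1}{2} \rho (V_1^2 - V_2^2)
delta_P = 0.5·1023·(8.808² − 3.307²)/1000 = 34.09 kPa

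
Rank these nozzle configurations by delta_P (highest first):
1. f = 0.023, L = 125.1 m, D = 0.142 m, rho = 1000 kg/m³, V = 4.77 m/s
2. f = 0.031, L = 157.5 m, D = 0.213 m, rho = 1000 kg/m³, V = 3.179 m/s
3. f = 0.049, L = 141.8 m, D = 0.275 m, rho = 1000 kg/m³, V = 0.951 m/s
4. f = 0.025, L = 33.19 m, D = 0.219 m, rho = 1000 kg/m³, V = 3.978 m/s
Case 1: delta_P = 230.5 kPa
Case 2: delta_P = 115.8 kPa
Case 3: delta_P = 11.43 kPa
Case 4: delta_P = 29.98 kPa
Ranking (highest first): 1, 2, 4, 3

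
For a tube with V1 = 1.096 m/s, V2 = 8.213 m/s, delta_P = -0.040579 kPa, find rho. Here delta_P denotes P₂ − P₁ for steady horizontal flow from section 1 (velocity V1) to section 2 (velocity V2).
Formula: \Delta P = \frac{1}{2} \rho (V_1^2 - V_2^2)
Substituting knowns: -0.040579 = 0.5·rho·(1.096² − 8.213²)/1000
Solving for rho: rho = 2·(-0.040579·1000)/(1.096² − 8.213²) = 1.225 kg/m³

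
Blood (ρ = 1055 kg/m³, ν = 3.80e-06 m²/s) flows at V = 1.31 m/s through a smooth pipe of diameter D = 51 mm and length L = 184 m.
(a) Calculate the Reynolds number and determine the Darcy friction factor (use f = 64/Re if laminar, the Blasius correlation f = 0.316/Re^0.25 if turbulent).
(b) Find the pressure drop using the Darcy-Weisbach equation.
(a) Re = V·D/ν = 1.31·0.051/3.80e-06 = 17582 → turbulent (Re > 4000); f = 0.316/Re^0.25 = 0.316/17582^0.25 = 0.027442
(b) Darcy-Weisbach: ΔP = f·(L/D)·½ρV²/1000 = 0.027442·(184/0.051)·½·1055·1.31²/1000 = 89.62 kPa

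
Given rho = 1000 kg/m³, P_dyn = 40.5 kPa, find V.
Formula: P_{dyn} = \frac{1}{2} \rho V^2
Substituting knowns: 40.5 = 0.5·1000·V²/1000
Solving for V: V = √(2·(40.5·1000)/1000) = 9 m/s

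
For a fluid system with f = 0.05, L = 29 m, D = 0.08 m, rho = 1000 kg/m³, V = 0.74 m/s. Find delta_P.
Formula: \Delta P = f \frac{L}{D} \frac{\rho V^2}{2}
delta_P = 0.05·(29/0.08)·0.5·1000·0.74²/1000 = 4.963 kPa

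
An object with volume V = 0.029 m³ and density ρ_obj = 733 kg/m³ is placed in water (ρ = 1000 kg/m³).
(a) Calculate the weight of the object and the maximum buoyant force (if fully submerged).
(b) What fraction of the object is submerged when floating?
(a) W=rho_obj*g*V=733*9.81*0.029=208.5 N; F_B(max)=rho*g*V=1000*9.81*0.029=284.5 N
(b) Floating fraction=rho_obj/rho=733/1000=0.733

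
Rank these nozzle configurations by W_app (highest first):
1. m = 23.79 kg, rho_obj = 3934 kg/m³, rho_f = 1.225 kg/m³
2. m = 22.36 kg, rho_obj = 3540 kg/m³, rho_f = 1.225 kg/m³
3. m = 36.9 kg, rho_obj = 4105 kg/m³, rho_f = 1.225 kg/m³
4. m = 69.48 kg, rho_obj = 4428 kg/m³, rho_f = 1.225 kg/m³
Case 1: W_app = 233.3 N
Case 2: W_app = 219.3 N
Case 3: W_app = 361.9 N
Case 4: W_app = 681.4 N
Ranking (highest first): 4, 3, 1, 2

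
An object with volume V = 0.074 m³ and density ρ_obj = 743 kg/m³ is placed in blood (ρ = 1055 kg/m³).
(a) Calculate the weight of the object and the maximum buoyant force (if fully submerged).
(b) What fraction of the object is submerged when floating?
(a) W=rho_obj*g*V=743*9.81*0.074=539.4 N; F_B(max)=rho*g*V=1055*9.81*0.074=765.9 N
(b) Floating fraction=rho_obj/rho=743/1055=0.704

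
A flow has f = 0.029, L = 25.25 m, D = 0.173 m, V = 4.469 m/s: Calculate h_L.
Formula: h_L = f \frac{L}{D} \frac{V^2}{2g}
h_L = 0.029·(25.25/0.173)·4.469²/(2·9.81) = 4.309 m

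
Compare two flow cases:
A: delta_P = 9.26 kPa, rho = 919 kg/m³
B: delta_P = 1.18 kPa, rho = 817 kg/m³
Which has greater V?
V(A) = 4.489 m/s, V(B) = 1.7 m/s. Answer: A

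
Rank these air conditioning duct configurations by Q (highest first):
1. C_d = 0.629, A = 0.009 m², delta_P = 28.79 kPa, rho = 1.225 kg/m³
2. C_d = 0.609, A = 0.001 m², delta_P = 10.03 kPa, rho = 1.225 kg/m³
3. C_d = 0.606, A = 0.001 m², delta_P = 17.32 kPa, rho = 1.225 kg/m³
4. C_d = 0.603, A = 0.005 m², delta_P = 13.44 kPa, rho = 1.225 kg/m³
Case 1: Q = 1227 L/s
Case 2: Q = 77.93 L/s
Case 3: Q = 101.9 L/s
Case 4: Q = 446.6 L/s
Ranking (highest first): 1, 4, 3, 2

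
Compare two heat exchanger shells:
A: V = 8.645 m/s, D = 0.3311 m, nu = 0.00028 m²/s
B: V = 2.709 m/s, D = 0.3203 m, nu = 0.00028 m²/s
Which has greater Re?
Re(A) = 10223, Re(B) = 3099. Answer: A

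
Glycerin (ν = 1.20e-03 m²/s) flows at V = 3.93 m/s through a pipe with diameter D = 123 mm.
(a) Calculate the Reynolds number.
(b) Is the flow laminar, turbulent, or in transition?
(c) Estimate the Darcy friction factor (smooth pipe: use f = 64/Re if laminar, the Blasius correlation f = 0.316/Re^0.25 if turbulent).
(a) Re = V·D/ν = 3.93·0.123/1.20e-03 = 402.83
(b) Flow regime: laminar (Re < 2300)
(c) Friction factor: f = 64/Re = 64/402.83 = 0.1589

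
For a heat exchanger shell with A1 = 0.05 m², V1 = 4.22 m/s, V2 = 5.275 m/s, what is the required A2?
Formula: V_2 = \frac{A_1 V_1}{A_2}
Substituting knowns: 5.275 = 0.05·4.22/A2
Solving for A2: A2 = 0.05·4.22/5.275 = 0.04 m²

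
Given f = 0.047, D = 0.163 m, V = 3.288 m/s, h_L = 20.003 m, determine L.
Formula: h_L = f \frac{L}{D} \frac{V^2}{2g}
Substituting knowns: 20.003 = 0.047·(L/0.163)·3.288²/(2·9.81)
Solving for L: L = 20.003·2·9.81·0.163/(0.047·3.288²) = 125.9 m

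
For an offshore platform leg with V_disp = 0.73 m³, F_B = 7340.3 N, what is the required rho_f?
Formula: F_B = \rho_f g V_{disp}
Substituting knowns: 7340.3 = rho_f·9.81·0.73
Solving for rho_f: rho_f = 7340.3/(9.81·0.73) = 1025 kg/m³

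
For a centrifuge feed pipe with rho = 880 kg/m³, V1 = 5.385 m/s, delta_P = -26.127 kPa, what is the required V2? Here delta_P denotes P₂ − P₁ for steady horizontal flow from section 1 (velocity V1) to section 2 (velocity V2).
Formula: \Delta P = \frac{1}{2} \rho (V_1^2 - V_2^2)
Substituting knowns: -26.127 = 0.5·880·(5.385² − V2²)/1000
Solving for V2: V2 = √(5.385² − 2·(-26.127·1000)/880) = 9.401 m/s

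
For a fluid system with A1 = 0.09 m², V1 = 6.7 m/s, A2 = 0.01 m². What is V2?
Formula: V_2 = \frac{A_1 V_1}{A_2}
V2 = 0.09·6.7/0.01 = 60.3 m/s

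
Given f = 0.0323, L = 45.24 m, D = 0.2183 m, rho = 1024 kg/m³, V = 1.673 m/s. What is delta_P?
Formula: \Delta P = f \frac{L}{D} \frac{\rho V^2}{2}
delta_P = 0.0323·(45.24/0.2183)·0.5·1024·1.673²/1000 = 9.593 kPa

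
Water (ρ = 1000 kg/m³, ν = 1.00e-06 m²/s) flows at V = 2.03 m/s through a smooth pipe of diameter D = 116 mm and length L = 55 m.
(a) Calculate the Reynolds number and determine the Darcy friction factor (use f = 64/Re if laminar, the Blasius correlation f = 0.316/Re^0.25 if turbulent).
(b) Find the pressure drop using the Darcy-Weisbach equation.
(a) Re = V·D/ν = 2.03·0.116/1.00e-06 = 235480 → turbulent (Re > 4000); f = 0.316/Re^0.25 = 0.316/235480^0.25 = 0.014345 (Blasius is strictly valid for Re ≲ 1e5; used here as the smooth-pipe estimate the problem specifies)
(b) Darcy-Weisbach: ΔP = f·(L/D)·½ρV²/1000 = 0.014345·(55/0.116)·½·1000·2.03²/1000 = 14.01 kPa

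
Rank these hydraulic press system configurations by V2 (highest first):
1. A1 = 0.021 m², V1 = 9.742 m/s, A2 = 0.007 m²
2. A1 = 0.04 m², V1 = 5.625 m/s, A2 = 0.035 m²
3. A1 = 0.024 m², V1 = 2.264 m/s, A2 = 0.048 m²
Case 1: V2 = 29.23 m/s
Case 2: V2 = 6.429 m/s
Case 3: V2 = 1.132 m/s
Ranking (highest first): 1, 2, 3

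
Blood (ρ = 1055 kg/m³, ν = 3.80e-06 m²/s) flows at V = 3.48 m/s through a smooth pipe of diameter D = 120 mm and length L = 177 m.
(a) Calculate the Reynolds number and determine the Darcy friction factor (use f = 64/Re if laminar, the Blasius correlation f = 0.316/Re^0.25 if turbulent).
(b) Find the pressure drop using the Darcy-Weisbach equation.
(a) Re = V·D/ν = 3.48·0.12/3.80e-06 = 109890 → turbulent (Re > 4000); f = 0.316/Re^0.25 = 0.316/109890^0.25 = 0.017356 (Blasius is strictly valid for Re ≲ 1e5; used here as the smooth-pipe estimate the problem specifies)
(b) Darcy-Weisbach: ΔP = f·(L/D)·½ρV²/1000 = 0.017356·(177/0.120)·½·1055·3.48²/1000 = 163.5 kPa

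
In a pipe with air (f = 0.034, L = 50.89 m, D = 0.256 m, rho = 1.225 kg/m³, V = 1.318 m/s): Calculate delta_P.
Formula: \Delta P = f \frac{L}{D} \frac{\rho V^2}{2}
delta_P = 0.034·(50.89/0.256)·0.5·1.225·1.318²/1000 = 0.007191 kPa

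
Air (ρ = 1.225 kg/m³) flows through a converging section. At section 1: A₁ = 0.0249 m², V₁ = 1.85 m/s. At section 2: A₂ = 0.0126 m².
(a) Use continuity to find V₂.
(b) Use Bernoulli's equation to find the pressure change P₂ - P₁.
(a) Continuity: A₁V₁=A₂V₂ -> V₂=A₁V₁/A₂=0.0249*1.85/0.0126=3.66 m/s
(b) Bernoulli: P₂-P₁=0.5*rho*(V₁^2-V₂^2)/1000=0.5*1.225*(1.85^2-3.66^2)/1000=-0.006109 kPa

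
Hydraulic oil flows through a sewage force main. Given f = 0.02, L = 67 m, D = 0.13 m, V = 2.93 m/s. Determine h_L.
Formula: h_L = f \frac{L}{D} \frac{V^2}{2g}
h_L = 0.02·(67/0.13)·2.93²/(2·9.81) = 4.51 m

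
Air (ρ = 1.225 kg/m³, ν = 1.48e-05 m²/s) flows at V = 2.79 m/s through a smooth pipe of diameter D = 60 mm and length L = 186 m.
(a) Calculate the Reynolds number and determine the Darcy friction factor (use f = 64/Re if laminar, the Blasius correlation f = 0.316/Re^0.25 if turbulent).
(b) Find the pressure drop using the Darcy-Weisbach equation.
(a) Re = V·D/ν = 2.79·0.06/1.48e-05 = 11311 → turbulent (Re > 4000); f = 0.316/Re^0.25 = 0.316/11311^0.25 = 0.030642
(b) Darcy-Weisbach: ΔP = f·(L/D)·½ρV²/1000 = 0.030642·(186/0.060)·½·1.225·2.79²/1000 = 0.4529 kPa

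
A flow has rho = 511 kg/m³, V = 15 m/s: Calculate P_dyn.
Formula: P_{dyn} = \frac{1}{2} \rho V^2
P_dyn = 0.5·511·15²/1000 = 57.49 kPa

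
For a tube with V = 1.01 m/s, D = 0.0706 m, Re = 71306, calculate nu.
Formula: Re = \frac{V D}{\nu}
Substituting knowns: 71306 = 1.01·0.0706/nu
Solving for nu: nu = 1.01·0.0706/71306 = 1.000e-06 m²/s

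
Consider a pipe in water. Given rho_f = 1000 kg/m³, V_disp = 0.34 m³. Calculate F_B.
Formula: F_B = \rho_f g V_{disp}
F_B = 1000·9.81·0.34 = 3335 N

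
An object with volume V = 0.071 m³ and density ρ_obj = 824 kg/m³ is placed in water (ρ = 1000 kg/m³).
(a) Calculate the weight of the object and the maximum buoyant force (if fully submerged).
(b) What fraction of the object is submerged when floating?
(a) W=rho_obj*g*V=824*9.81*0.071=573.9 N; F_B(max)=rho*g*V=1000*9.81*0.071=696.5 N
(b) Floating fraction=rho_obj/rho=824/1000=0.824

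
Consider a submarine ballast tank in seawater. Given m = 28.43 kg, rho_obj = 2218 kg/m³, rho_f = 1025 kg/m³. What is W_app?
Formula: W_{app} = mg\left(1 - \frac{\rho_f}{\rho_{obj}}\right)
W_app = 28.43·9.81·(1 − 1025/2218) = 150 N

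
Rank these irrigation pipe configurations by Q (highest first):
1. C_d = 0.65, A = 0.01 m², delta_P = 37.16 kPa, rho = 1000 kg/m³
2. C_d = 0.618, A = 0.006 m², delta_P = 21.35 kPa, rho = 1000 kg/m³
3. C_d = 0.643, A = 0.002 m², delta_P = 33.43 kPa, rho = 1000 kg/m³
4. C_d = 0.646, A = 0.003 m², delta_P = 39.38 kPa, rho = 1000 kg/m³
Case 1: Q = 56.04 L/s
Case 2: Q = 24.23 L/s
Case 3: Q = 10.52 L/s
Case 4: Q = 17.2 L/s
Ranking (highest first): 1, 2, 4, 3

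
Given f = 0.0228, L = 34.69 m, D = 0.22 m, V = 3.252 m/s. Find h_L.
Formula: h_L = f \frac{L}{D} \frac{V^2}{2g}
h_L = 0.0228·(34.69/0.22)·3.252²/(2·9.81) = 1.938 m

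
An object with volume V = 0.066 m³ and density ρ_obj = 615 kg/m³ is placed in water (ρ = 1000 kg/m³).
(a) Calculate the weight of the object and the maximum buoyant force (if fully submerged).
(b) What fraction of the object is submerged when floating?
(a) W=rho_obj*g*V=615*9.81*0.066=398.2 N; F_B(max)=rho*g*V=1000*9.81*0.066=647.5 N
(b) Floating fraction=rho_obj/rho=615/1000=0.615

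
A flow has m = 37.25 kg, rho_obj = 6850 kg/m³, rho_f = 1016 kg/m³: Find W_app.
Formula: W_{app} = mg\left(1 - \frac{\rho_f}{\rho_{obj}}\right)
W_app = 37.25·9.81·(1 − 1016/6850) = 311.2 N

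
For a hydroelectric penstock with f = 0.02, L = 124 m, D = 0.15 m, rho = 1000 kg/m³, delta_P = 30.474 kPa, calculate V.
Formula: \Delta P = f \frac{L}{D} \frac{\rho V^2}{2}
Substituting knowns: 30.474 = 0.02·(124/0.15)·0.5·1000·V²/1000
Solving for V: V = √((30.474·1000)/(0.02·(124/0.15)·0.5·1000)) = 1.92 m/s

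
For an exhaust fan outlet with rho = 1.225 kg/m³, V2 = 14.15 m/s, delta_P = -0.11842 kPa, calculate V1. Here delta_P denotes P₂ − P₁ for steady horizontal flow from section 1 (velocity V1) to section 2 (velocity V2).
Formula: \Delta P = \frac{1}{2} \rho (V_1^2 - V_2^2)
Substituting knowns: -0.11842 = 0.5·1.225·(V1² − 14.15²)/1000
Solving for V1: V1 = √(14.15² + 2·(-0.11842·1000)/1.225) = 2.624 m/s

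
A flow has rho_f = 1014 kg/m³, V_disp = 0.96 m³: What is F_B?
Formula: F_B = \rho_f g V_{disp}
F_B = 1014·9.81·0.96 = 9549 N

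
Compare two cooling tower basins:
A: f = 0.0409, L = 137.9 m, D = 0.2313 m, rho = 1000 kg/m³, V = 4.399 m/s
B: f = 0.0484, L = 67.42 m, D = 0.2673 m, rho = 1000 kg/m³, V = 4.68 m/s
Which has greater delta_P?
delta_P(A) = 235.9 kPa, delta_P(B) = 133.7 kPa. Answer: A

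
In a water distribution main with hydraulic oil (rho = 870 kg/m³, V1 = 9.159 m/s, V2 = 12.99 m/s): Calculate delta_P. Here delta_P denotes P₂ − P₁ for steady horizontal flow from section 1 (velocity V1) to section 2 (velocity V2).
Formula: \Delta P = \frac{1}{2} \rho (V_1^2 - V_2^2)
delta_P = 0.5·870·(9.159² − 12.99²)/1000 = -36.91 kPa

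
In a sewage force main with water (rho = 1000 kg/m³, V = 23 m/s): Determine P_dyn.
Formula: P_{dyn} = \frac{1}{2} \rho V^2
P_dyn = 0.5·1000·23²/1000 = 264.5 kPa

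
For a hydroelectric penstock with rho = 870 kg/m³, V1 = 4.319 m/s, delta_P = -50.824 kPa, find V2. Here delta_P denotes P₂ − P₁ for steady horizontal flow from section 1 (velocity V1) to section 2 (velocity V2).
Formula: \Delta P = \frac{1}{2} \rho (V_1^2 - V_2^2)
Substituting knowns: -50.824 = 0.5·870·(4.319² − V2²)/1000
Solving for V2: V2 = √(4.319² − 2·(-50.824·1000)/870) = 11.64 m/s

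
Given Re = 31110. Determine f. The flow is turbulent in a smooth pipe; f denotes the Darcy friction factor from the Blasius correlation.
Formula: f = \frac{0.316}{Re^{0.25}}
f = 0.316/31110^0.25 = 0.02379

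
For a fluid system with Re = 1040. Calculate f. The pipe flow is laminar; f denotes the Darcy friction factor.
Formula: f = \frac{64}{Re}
f = 64/1040 = 0.06154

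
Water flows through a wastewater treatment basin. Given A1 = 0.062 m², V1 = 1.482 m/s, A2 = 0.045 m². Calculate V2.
Formula: V_2 = \frac{A_1 V_1}{A_2}
V2 = 0.062·1.482/0.045 = 2.042 m/s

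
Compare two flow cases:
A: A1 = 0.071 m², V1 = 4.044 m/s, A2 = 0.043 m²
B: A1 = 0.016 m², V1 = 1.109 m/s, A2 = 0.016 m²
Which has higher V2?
V2(A) = 6.677 m/s, V2(B) = 1.109 m/s. Answer: A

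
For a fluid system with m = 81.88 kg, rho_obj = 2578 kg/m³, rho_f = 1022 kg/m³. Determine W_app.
Formula: W_{app} = mg\left(1 - \frac{\rho_f}{\rho_{obj}}\right)
W_app = 81.88·9.81·(1 − 1022/2578) = 484.8 N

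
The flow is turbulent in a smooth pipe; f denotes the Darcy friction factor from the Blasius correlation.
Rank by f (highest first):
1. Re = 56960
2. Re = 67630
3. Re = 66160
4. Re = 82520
Case 1: f = 0.02045
Case 2: f = 0.0196
Case 3: f = 0.0197
Case 4: f = 0.01864
Ranking (highest first): 1, 3, 2, 4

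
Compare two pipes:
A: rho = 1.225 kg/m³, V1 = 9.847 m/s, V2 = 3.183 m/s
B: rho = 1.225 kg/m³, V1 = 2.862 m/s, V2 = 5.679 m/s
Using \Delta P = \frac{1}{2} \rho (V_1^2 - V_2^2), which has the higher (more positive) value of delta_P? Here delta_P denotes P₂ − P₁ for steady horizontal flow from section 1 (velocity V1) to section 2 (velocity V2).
delta_P(A) = 0.05318 kPa, delta_P(B) = -0.01474 kPa. Answer: A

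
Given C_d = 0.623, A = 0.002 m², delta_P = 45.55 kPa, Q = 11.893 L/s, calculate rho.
Formula: Q = C_d A \sqrt{\frac{2 \Delta P}{\rho}}
Substituting knowns: 11.893 = 0.623·0.002·√(2·(45.55·1000)/rho)·1000
Solving for rho: rho = 2·(45.55·1000)/((11.893/1000)/(0.623·0.002))² = 999.9 kg/m³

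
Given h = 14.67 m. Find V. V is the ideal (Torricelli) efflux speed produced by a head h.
Formula: V = \sqrt{2 g h}
V = √(2·9.81·14.67) = 16.97 m/s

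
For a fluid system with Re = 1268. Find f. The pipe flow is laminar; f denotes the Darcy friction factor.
Formula: f = \frac{64}{Re}
f = 64/1268 = 0.05047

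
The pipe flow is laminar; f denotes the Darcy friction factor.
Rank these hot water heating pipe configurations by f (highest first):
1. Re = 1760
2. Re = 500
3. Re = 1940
Case 1: f = 0.03636
Case 2: f = 0.128
Case 3: f = 0.03299
Ranking (highest first): 2, 1, 3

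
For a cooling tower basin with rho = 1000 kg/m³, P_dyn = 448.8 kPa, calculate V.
Formula: P_{dyn} = \frac{1}{2} \rho V^2
Substituting knowns: 448.8 = 0.5·1000·V²/1000
Solving for V: V = √(2·(448.8·1000)/1000) = 29.96 m/s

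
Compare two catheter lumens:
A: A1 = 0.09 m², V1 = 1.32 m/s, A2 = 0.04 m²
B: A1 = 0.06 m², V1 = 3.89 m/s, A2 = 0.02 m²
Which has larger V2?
V2(A) = 2.97 m/s, V2(B) = 11.67 m/s. Answer: B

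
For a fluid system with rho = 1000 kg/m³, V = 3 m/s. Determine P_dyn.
Formula: P_{dyn} = \frac{1}{2} \rho V^2
P_dyn = 0.5·1000·3²/1000 = 4.5 kPa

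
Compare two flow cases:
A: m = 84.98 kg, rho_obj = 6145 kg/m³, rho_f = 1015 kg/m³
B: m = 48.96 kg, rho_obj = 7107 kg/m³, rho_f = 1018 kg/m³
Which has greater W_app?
W_app(A) = 696 N, W_app(B) = 411.5 N. Answer: A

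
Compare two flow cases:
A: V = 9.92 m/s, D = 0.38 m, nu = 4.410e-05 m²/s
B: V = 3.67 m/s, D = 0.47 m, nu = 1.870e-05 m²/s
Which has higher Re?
Re(A) = 85478, Re(B) = 92241. Answer: B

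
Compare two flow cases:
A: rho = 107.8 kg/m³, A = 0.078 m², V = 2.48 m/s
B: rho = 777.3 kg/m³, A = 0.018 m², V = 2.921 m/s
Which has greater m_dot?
m_dot(A) = 20.85 kg/s, m_dot(B) = 40.87 kg/s. Answer: B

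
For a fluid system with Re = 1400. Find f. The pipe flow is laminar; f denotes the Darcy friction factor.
Formula: f = \frac{64}{Re}
f = 64/1400 = 0.04571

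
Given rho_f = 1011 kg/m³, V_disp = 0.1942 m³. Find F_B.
Formula: F_B = \rho_f g V_{disp}
F_B = 1011·9.81·0.1942 = 1926 N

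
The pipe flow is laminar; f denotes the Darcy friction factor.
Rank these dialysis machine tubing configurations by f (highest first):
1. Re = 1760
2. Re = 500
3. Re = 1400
Case 1: f = 0.03636
Case 2: f = 0.128
Case 3: f = 0.04571
Ranking (highest first): 2, 3, 1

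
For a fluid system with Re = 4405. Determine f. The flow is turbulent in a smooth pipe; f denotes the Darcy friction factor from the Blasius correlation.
Formula: f = \frac{0.316}{Re^{0.25}}
f = 0.316/4405^0.25 = 0.03879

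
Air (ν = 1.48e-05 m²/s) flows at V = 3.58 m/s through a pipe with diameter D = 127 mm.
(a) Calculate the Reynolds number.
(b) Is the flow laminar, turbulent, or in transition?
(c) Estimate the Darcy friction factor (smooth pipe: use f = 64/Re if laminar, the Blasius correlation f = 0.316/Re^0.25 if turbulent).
(a) Re = V·D/ν = 3.58·0.127/1.48e-05 = 30720
(b) Flow regime: turbulent (Re > 4000)
(c) Friction factor: f = 0.316/Re^0.25 = 0.316/30720^0.25 = 0.02387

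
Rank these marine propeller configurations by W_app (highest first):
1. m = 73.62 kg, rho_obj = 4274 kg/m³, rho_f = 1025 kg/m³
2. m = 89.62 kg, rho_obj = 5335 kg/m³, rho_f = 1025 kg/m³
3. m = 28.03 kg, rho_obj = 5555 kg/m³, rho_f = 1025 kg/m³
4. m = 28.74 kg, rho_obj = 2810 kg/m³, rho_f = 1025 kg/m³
Case 1: W_app = 549 N
Case 2: W_app = 710.3 N
Case 3: W_app = 224.2 N
Case 4: W_app = 179.1 N
Ranking (highest first): 2, 1, 3, 4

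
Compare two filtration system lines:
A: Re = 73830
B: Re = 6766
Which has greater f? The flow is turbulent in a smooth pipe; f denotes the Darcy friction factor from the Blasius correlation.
f(A) = 0.01917, f(B) = 0.03484. Answer: B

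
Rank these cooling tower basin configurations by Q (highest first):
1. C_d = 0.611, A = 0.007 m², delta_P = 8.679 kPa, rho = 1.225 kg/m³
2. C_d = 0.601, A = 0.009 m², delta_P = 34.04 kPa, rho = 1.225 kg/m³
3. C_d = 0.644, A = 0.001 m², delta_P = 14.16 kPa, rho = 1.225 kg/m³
Case 1: Q = 509.1 L/s
Case 2: Q = 1275 L/s
Case 3: Q = 97.92 L/s
Ranking (highest first): 2, 1, 3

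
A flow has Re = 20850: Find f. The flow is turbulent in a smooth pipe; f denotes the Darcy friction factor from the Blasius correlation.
Formula: f = \frac{0.316}{Re^{0.25}}
f = 0.316/20850^0.25 = 0.0263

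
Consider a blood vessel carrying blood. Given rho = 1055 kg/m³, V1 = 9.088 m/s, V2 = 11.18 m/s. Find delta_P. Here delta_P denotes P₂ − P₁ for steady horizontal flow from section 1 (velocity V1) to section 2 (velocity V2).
Formula: \Delta P = \frac{1}{2} \rho (V_1^2 - V_2^2)
delta_P = 0.5·1055·(9.088² − 11.18²)/1000 = -22.37 kPa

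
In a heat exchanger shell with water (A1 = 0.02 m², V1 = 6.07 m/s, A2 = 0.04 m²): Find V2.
Formula: V_2 = \frac{A_1 V_1}{A_2}
V2 = 0.02·6.07/0.04 = 3.035 m/s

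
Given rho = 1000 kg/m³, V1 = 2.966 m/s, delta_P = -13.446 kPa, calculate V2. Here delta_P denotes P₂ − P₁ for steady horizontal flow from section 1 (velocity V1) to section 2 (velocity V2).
Formula: \Delta P = \frac{1}{2} \rho (V_1^2 - V_2^2)
Substituting knowns: -13.446 = 0.5·1000·(2.966² − V2²)/1000
Solving for V2: V2 = √(2.966² − 2·(-13.446·1000)/1000) = 5.974 m/s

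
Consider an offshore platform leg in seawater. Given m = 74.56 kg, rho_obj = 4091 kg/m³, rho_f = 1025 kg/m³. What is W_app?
Formula: W_{app} = mg\left(1 - \frac{\rho_f}{\rho_{obj}}\right)
W_app = 74.56·9.81·(1 − 1025/4091) = 548.2 N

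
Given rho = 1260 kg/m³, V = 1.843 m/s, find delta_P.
Formula: V = \sqrt{\frac{2 \Delta P}{\rho}}
Substituting knowns: 1.843 = √(2·(delta_P·1000)/1260)
Solving for delta_P: delta_P = 1.843²·1260/2/1000 = 2.14 kPa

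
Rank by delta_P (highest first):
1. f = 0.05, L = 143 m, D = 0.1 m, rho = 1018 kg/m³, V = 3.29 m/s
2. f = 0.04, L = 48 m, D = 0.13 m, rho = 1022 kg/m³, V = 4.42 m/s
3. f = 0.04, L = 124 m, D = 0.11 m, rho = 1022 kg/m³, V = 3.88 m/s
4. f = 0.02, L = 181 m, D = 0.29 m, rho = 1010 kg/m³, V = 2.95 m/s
Case 1: delta_P = 393.9 kPa
Case 2: delta_P = 147.4 kPa
Case 3: delta_P = 346.9 kPa
Case 4: delta_P = 54.86 kPa
Ranking (highest first): 1, 3, 2, 4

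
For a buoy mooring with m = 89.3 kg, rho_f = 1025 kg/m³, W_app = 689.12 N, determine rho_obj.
Formula: W_{app} = mg\left(1 - \frac{\rho_f}{\rho_{obj}}\right)
Substituting knowns: 689.12 = 89.3·9.81·(1 − 1025/rho_obj)
Solving for rho_obj: rho_obj = 1025/(1 − 689.12/(89.3·9.81)) = 4804 kg/m³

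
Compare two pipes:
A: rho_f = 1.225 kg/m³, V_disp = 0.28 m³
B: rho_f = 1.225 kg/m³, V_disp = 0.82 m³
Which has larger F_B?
F_B(A) = 3.365 N, F_B(B) = 9.854 N. Answer: B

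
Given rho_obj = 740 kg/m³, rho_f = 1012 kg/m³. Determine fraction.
Formula: f_{sub} = \frac{\rho_{obj}}{\rho_f}
fraction = 740/1012 = 0.7312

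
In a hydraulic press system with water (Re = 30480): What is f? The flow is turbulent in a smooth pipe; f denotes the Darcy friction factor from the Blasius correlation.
Formula: f = \frac{0.316}{Re^{0.25}}
f = 0.316/30480^0.25 = 0.02392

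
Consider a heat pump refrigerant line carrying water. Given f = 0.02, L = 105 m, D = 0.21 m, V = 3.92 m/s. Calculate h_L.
Formula: h_L = f \frac{L}{D} \frac{V^2}{2g}
h_L = 0.02·(105/0.21)·3.92²/(2·9.81) = 7.832 m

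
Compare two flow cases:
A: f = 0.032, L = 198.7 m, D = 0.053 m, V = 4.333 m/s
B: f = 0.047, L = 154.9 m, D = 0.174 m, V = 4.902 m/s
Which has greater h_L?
h_L(A) = 114.8 m, h_L(B) = 51.24 m. Answer: A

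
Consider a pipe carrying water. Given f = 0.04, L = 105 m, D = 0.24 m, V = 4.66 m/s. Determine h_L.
Formula: h_L = f \frac{L}{D} \frac{V^2}{2g}
h_L = 0.04·(105/0.24)·4.66²/(2·9.81) = 19.37 m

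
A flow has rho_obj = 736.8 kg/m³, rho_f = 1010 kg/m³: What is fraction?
Formula: f_{sub} = \frac{\rho_{obj}}{\rho_f}
fraction = 736.8/1010 = 0.7295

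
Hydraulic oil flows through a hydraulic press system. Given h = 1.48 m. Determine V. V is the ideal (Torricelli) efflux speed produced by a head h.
Formula: V = \sqrt{2 g h}
V = √(2·9.81·1.48) = 5.389 m/s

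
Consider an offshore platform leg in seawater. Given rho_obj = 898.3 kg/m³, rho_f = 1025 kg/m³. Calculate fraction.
Formula: f_{sub} = \frac{\rho_{obj}}{\rho_f}
fraction = 898.3/1025 = 0.8764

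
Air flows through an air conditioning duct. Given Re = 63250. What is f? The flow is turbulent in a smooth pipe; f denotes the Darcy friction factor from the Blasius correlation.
Formula: f = \frac{0.316}{Re^{0.25}}
f = 0.316/63250^0.25 = 0.01993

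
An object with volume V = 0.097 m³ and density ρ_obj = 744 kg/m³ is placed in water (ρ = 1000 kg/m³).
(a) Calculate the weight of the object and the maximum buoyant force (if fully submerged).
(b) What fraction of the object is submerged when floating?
(a) W=rho_obj*g*V=744*9.81*0.097=708.0 N; F_B(max)=rho*g*V=1000*9.81*0.097=951.6 N
(b) Floating fraction=rho_obj/rho=744/1000=0.744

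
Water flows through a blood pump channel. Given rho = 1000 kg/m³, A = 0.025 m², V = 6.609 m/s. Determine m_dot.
Formula: \dot{m} = \rho A V
m_dot = 1000·0.025·6.609 = 165.2 kg/s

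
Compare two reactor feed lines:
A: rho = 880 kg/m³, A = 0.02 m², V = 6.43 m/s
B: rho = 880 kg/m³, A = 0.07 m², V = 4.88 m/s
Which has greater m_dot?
m_dot(A) = 113.2 kg/s, m_dot(B) = 300.6 kg/s. Answer: B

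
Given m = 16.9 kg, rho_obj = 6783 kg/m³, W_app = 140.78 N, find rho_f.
Formula: W_{app} = mg\left(1 - \frac{\rho_f}{\rho_{obj}}\right)
Substituting knowns: 140.78 = 16.9·9.81·(1 − rho_f/6783)
Solving for rho_f: rho_f = 6783·(1 − 140.78/(16.9·9.81)) = 1023 kg/m³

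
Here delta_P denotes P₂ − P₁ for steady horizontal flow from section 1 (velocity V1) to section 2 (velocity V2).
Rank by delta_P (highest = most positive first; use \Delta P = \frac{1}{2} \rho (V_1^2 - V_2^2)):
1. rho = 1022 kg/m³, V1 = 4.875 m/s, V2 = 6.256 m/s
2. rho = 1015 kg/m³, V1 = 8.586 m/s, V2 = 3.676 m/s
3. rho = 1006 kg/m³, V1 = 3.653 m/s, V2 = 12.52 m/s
Case 1: delta_P = -7.855 kPa
Case 2: delta_P = 30.55 kPa
Case 3: delta_P = -72.13 kPa
Ranking (highest first): 2, 1, 3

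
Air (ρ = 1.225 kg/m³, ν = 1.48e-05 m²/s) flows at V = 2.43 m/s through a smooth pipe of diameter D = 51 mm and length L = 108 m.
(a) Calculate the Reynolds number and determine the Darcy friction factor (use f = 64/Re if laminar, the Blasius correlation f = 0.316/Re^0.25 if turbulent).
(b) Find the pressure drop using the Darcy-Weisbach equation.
(a) Re = V·D/ν = 2.43·0.051/1.48e-05 = 8373.6 → turbulent (Re > 4000); f = 0.316/Re^0.25 = 0.316/8373.6^0.25 = 0.033034
(b) Darcy-Weisbach: ΔP = f·(L/D)·½ρV²/1000 = 0.033034·(108/0.051)·½·1.225·2.43²/1000 = 0.253 kPa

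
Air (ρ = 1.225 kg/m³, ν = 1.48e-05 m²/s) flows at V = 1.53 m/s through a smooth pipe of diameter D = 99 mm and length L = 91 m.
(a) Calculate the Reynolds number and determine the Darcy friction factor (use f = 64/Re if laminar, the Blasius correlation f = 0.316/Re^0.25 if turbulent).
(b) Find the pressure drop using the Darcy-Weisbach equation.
(a) Re = V·D/ν = 1.53·0.099/1.48e-05 = 10234 → turbulent (Re > 4000); f = 0.316/Re^0.25 = 0.316/10234^0.25 = 0.031418
(b) Darcy-Weisbach: ΔP = f·(L/D)·½ρV²/1000 = 0.031418·(91/0.099)·½·1.225·1.53²/1000 = 0.04141 kPa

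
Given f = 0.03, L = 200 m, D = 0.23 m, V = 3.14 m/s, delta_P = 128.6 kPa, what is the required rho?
Formula: \Delta P = f \frac{L}{D} \frac{\rho V^2}{2}
Substituting knowns: 128.6 = 0.03·(200/0.23)·0.5·rho·3.14²/1000
Solving for rho: rho = (128.6·1000)/(0.03·(200/0.23)·0.5·3.14²) = 1000 kg/m³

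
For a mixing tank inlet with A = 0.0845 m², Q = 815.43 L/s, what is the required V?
Formula: Q = A V
Substituting knowns: 815.43 = 0.0845·V·1000
Solving for V: V = (815.43/1000)/0.0845 = 9.65 m/s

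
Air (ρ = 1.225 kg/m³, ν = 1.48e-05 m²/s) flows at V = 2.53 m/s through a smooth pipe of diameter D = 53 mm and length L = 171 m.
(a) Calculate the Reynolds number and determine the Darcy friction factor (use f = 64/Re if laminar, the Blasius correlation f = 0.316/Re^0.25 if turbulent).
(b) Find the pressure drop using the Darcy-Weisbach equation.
(a) Re = V·D/ν = 2.53·0.053/1.48e-05 = 9060.1 → turbulent (Re > 4000); f = 0.316/Re^0.25 = 0.316/9060.1^0.25 = 0.032389
(b) Darcy-Weisbach: ΔP = f·(L/D)·½ρV²/1000 = 0.032389·(171/0.053)·½·1.225·2.53²/1000 = 0.4097 kPa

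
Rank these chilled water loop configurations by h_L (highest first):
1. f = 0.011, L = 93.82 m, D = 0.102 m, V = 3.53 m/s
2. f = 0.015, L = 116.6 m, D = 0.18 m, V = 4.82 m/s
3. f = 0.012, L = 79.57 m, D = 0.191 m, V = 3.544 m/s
Case 1: h_L = 6.426 m
Case 2: h_L = 11.51 m
Case 3: h_L = 3.2 m
Ranking (highest first): 2, 1, 3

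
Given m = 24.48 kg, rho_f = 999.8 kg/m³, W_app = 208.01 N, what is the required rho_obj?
Formula: W_{app} = mg\left(1 - \frac{\rho_f}{\rho_{obj}}\right)
Substituting knowns: 208.01 = 24.48·9.81·(1 − 999.8/rho_obj)
Solving for rho_obj: rho_obj = 999.8/(1 − 208.01/(24.48·9.81)) = 7471 kg/m³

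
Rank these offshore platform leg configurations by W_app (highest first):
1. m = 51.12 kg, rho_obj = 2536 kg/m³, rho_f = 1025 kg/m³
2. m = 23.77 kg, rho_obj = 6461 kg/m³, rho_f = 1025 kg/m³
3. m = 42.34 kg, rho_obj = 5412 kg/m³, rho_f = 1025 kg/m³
Case 1: W_app = 298.8 N
Case 2: W_app = 196.2 N
Case 3: W_app = 336.7 N
Ranking (highest first): 3, 1, 2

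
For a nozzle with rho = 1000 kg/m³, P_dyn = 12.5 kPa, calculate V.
Formula: P_{dyn} = \frac{1}{2} \rho V^2
Substituting knowns: 12.5 = 0.5·1000·V²/1000
Solving for V: V = √(2·(12.5·1000)/1000) = 5 m/s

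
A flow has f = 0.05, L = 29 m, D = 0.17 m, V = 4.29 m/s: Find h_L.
Formula: h_L = f \frac{L}{D} \frac{V^2}{2g}
h_L = 0.05·(29/0.17)·4.29²/(2·9.81) = 8.001 m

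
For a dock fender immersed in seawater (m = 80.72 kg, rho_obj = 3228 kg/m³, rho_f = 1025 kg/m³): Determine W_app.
Formula: W_{app} = mg\left(1 - \frac{\rho_f}{\rho_{obj}}\right)
W_app = 80.72·9.81·(1 − 1025/3228) = 540.4 N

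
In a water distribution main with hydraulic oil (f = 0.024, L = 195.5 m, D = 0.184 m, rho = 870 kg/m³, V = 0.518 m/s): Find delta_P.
Formula: \Delta P = f \frac{L}{D} \frac{\rho V^2}{2}
delta_P = 0.024·(195.5/0.184)·0.5·870·0.518²/1000 = 2.976 kPa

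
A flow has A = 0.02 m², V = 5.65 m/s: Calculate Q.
Formula: Q = A V
Q = 0.02·5.65·1000 = 113 L/s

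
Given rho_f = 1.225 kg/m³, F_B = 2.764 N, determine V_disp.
Formula: F_B = \rho_f g V_{disp}
Substituting knowns: 2.764 = 1.225·9.81·V_disp
Solving for V_disp: V_disp = 2.764/(1.225·9.81) = 0.23 m³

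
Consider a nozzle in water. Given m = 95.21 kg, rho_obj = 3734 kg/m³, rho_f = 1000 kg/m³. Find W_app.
Formula: W_{app} = mg\left(1 - \frac{\rho_f}{\rho_{obj}}\right)
W_app = 95.21·9.81·(1 − 1000/3734) = 683.9 N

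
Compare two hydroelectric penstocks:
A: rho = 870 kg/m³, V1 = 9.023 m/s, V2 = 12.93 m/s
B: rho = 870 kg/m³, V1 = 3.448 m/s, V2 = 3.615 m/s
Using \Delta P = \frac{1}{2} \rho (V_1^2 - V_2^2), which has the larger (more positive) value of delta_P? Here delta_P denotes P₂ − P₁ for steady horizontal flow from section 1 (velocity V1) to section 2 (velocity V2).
delta_P(A) = -37.31 kPa, delta_P(B) = -0.5131 kPa. Answer: B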